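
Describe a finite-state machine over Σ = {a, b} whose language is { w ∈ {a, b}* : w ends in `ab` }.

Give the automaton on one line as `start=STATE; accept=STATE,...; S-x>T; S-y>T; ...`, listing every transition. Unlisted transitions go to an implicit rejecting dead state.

Remember how much of `ab` the current input suffix matches. State q0 means no match yet; q1 means the last symbol is `a`; q2 means the last 2 symbols are `ab`. Only q2 accepts. On a mismatch, fall back to the longest proper suffix that is still a prefix of `ab`.
3 states suffice.
        a   b  
>  q0   q1  q0 
   q1   q1  q2 
 * q2   q1  q0 
(> = start, * = accepting)

start=q0; accept=q2; q0-a>q1; q0-b>q0; q1-a>q1; q1-b>q2; q2-a>q1; q2-b>q0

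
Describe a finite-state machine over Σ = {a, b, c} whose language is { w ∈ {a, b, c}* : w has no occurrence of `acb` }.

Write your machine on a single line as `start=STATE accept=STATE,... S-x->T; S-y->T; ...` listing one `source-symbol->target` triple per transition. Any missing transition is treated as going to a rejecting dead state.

start=q0; accept=q0,q1,q2; q0-a->q1; q0-b->q0; q0-c->q0; q1-a->q1; q1-b->q0; q1-c->q2; q2-a->q1; q2-b->q3; q2-c->q0; q3-a->q3; q3-b->q3; q3-c->q3

This is the complement of 'contains `acb`'. Use the same substring-matching states — q0 through q3 holding how much of `acb` has just been matched — but flip the accepting set: everything except the trap q3 accepts.
A 4-state machine:
        a   b   c  
>* q0   q1  q0  q0 
 * q1   q1  q0  q2 
 * q2   q1  q3  q0 
   q3   q3  q3  q3 
(> = start, * = accepting)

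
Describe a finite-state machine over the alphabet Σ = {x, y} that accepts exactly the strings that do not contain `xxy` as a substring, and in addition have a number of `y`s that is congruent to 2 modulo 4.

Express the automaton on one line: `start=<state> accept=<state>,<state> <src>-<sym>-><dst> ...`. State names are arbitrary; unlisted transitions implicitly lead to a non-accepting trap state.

Build one automaton per condition and run them in lockstep. One (4 states) tracks partial matches of the forbidden pattern `xxy`; the other (4 states) tracks the count of `y`s modulo 4. Each combined state is a pair, one component from each; accept when both components accept.
A 16-state machine:
       x  y 
>  A   B  C 
   B   D  C 
   C   E  F 
   D   D  G 
   E   H  F 
 * F   I  J 
   G   G  K 
   H   H  K 
 * I   L  J 
   J   M  A 
   K   K  N 
 * L   L  N 
   M   O  A 
   N   N  P 
   O   O  P 
   P   P  G 
(> = start, * = accepting)

start=A accept=F,I,L A-x->B A-y->C B-x->D B-y->C C-x->E C-y->F D-x->D D-y->G E-x->H E-y->F F-x->I F-y->J G-x->G G-y->K H-x->H H-y->K I-x->L I-y->J J-x->M J-y->A K-x->K K-y->N L-x->L L-y->N M-x->O M-y->A N-x->N N-y->P O-x->O O-y->P P-x->P P-y->G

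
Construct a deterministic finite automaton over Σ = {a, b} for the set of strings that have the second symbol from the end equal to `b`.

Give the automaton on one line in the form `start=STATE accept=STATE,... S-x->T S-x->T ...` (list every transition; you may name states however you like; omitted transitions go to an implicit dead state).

start=q0 accept=q5,q6 q0-a->q1 q0-b->q2 q1-a->q3 q1-b->q4 q2-a->q5 q2-b->q6 q3-a->q3 q3-b->q4 q4-a->q5 q4-b->q6 q5-a->q3 q5-b->q4 q6-a->q5 q6-b->q6

Because acceptance depends on a position counted from the end, the machine has to buffer the most recent 2 symbols. Make each state the string of the last up-to-2 symbols read; on input `x` shift the window left and append `x`. Accept when the buffered window has length 2 and begins with `b`.
With 7 states:
        a   b  
>  q0   q1  q2 
   q1   q3  q4 
   q2   q5  q6 
   q3   q3  q4 
   q4   q5  q6 
 * q5   q3  q4 
 * q6   q5  q6 
(> = start, * = accepting)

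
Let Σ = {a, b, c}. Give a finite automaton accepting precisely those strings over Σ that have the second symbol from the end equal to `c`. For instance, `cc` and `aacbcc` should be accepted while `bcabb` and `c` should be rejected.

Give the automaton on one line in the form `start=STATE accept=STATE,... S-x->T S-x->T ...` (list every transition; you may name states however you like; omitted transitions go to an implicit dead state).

start=q0 accept=q10,q11,q12 q0-a->q1 q0-b->q2 q0-c->q3 q1-a->q4 q1-b->q5 q1-c->q6 q2-a->q7 q2-b->q8 q2-c->q9 q3-a->q10 q3-b->q11 q3-c->q12 q4-a->q4 q4-b->q5 q4-c->q6 q5-a->q7 q5-b->q8 q5-c->q9 q6-a->q10 q6-b->q11 q6-c->q12 q7-a->q4 q7-b->q5 q7-c->q6 q8-a->q7 q8-b->q8 q8-c->q9 q9-a->q10 q9-b->q11 q9-c->q12 q10-a->q4 q10-b->q5 q10-c->q6 q11-a->q7 q11-b->q8 q11-c->q9 q12-a->q10 q12-b->q11 q12-c->q12

Because acceptance depends on a position counted from the end, the machine has to buffer the most recent 2 symbols. Make each state the string of the last up-to-2 symbols read; on input `x` shift the window left and append `x`. Accept when the buffered window has length 2 and begins with `c`.
With 13 states:
          a    b    c  
>  q0     q1   q2   q3 
   q1     q4   q5   q6 
   q2     q7   q8   q9 
   q3    q10  q11  q12 
   q4     q4   q5   q6 
   q5     q7   q8   q9 
   q6    q10  q11  q12 
   q7     q4   q5   q6 
   q8     q7   q8   q9 
   q9    q10  q11  q12 
 * q10    q4   q5   q6 
 * q11    q7   q8   q9 
 * q12   q10  q11  q12 
(> = start, * = accepting)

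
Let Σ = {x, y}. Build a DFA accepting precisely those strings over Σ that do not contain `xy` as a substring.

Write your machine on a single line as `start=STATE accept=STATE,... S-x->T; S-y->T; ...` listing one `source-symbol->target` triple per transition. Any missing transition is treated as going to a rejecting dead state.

Track partial matches of the forbidden pattern `xy`. State S2 is a dead state reached once `xy` has occurred; every other state accepts. S0 means no part of `xy` is currently matched.
With 3 states:
        x   y  
>* S0   S1  S0 
 * S1   S1  S2 
   S2   S2  S2 
(> = start, * = accepting)

start=S0; accept=S0,S1; S0-x->S1; S0-y->S0; S1-x->S1; S1-y->S2; S2-x->S2; S2-y->S2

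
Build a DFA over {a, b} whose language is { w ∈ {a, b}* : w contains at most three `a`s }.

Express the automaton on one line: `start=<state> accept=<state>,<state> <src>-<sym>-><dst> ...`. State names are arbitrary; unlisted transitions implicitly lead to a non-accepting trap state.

start=q0 accept=q0,q1,q2,q3 q0-a->q1 q0-b->q0 q1-a->q2 q1-b->q1 q2-a->q3 q2-b->q2 q3-a->q4 q3-b->q3 q4-a->q4 q4-b->q4

Only the number of `a`s matters, and only up to 4. Make a chain q0 → q1 → q2 → q3 → q4 advanced by each `a` (with q4 absorbing); every other symbol self-loops. The accepting set is {q0, q1, q2, q3}.
With 5 states:
        a   b  
>* q0   q1  q0 
 * q1   q2  q1 
 * q2   q3  q2 
 * q3   q4  q3 
   q4   q4  q4 
(> = start, * = accepting)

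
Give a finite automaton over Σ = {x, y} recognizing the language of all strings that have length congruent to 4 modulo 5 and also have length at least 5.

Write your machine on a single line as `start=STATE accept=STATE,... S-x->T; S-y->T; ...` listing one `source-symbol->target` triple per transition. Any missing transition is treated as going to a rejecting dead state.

start=A; accept=J; A-x->B; A-y->B; B-x->C; B-y->C; C-x->D; C-y->D; D-x->E; D-y->E; E-x->F; E-y->F; F-x->G; F-y->G; G-x->H; G-y->H; H-x->I; H-y->I; I-x->J; I-y->J; J-x->K; J-y->K; K-x->G; K-y->G

Run two small machines in parallel and take their product. The first has 5 states tracking the input length modulo 5; the second has 7 states tracking the input length, saturating at 6. A product state is a pair (one from each), accepting exactly when both do.
An 11-state machine:
       x  y 
>  A   B  B 
   B   C  C 
   C   D  D 
   D   E  E 
   E   F  F 
   F   G  G 
   G   H  H 
   H   I  I 
   I   J  J 
 * J   K  K 
   K   G  G 
(> = start, * = accepting)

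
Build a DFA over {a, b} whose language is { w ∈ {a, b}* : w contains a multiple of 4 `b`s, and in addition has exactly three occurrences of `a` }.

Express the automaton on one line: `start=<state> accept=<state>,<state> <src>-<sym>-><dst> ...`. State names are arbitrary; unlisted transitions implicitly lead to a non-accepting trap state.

Run two small machines in parallel and take their product. One (4 states) tracks the count of `b`s modulo 4; the other (5 states) tracks the count of `a`s, saturating at 4. Each combined state is a pair, one component from each; accept when both components accept.
          a    b  
>  S0     S1   S2 
   S1     S3   S4 
   S2     S4   S5 
   S3     S6   S7 
   S4     S7   S8 
   S5     S8   S9 
 * S6    S10  S11 
   S7    S11  S12 
   S8    S12  S13 
   S9    S13   S0 
   S10   S10  S14 
   S11   S14  S15 
   S12   S15  S16 
   S13   S16   S1 
   S14   S14  S17 
   S15   S17  S18 
   S16   S18   S3 
   S17   S17  S19 
   S18   S19   S6 
   S19   S19  S10 
(> = start, * = accepting)

start=S0 accept=S6 S0-a->S1 S0-b->S2 S1-a->S3 S1-b->S4 S2-a->S4 S2-b->S5 S3-a->S6 S3-b->S7 S4-a->S7 S4-b->S8 S5-a->S8 S5-b->S9 S6-a->S10 S6-b->S11 S7-a->S11 S7-b->S12 S8-a->S12 S8-b->S13 S9-a->S13 S9-b->S0 S10-a->S10 S10-b->S14 S11-a->S14 S11-b->S15 S12-a->S15 S12-b->S16 S13-a->S16 S13-b->S1 S14-a->S14 S14-b->S17 S15-a->S17 S15-b->S18 S16-a->S18 S16-b->S3 S17-a->S17 S17-b->S19 S18-a->S19 S18-b->S6 S19-a->S19 S19-b->S10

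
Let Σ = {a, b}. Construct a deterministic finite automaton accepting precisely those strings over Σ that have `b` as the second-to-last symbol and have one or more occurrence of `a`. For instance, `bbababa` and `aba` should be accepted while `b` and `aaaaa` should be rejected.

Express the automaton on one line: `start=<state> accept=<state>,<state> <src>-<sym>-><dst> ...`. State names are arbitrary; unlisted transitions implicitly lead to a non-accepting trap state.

Handle the two conditions separately and then intersect. One (7 states) tracks the last 2 symbols read; the other (3 states) tracks the count of `a`s, saturating at 2. Each combined state is a pair, one component from each; accept when both components accept.
An 11-state machine:
          a    b  
>  S0     S1   S2 
   S1     S3   S4 
   S2     S5   S6 
   S3     S3   S7 
   S4     S8   S9 
 * S5     S3   S4 
   S6     S5   S6 
   S7     S8  S10 
 * S8     S3   S7 
 * S9     S8   S9 
 * S10    S8  S10 
(> = start, * = accepting)

start=S0 accept=S5,S8,S9,S10 S0-a->S1 S0-b->S2 S1-a->S3 S1-b->S4 S2-a->S5 S2-b->S6 S3-a->S3 S3-b->S7 S4-a->S8 S4-b->S9 S5-a->S3 S5-b->S4 S6-a->S5 S6-b->S6 S7-a->S8 S7-b->S10 S8-a->S3 S8-b->S7 S9-a->S8 S9-b->S9 S10-a->S8 S10-b->S10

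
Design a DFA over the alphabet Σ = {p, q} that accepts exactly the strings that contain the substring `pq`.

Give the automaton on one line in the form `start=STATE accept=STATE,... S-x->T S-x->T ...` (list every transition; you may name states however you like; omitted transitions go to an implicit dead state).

start=S0 accept=S2 S0-p->S1 S0-q->S0 S1-p->S1 S1-q->S2 S2-p->S2 S2-q->S2

States S0..S1 record the length of the longest prefix of `pq` that matches the current input suffix. Reaching S2 means `pq` has been seen, and we stay there forever. Accept from S2.
        p   q  
>  S0   S1  S0 
   S1   S1  S2 
 * S2   S2  S2 
(> = start, * = accepting)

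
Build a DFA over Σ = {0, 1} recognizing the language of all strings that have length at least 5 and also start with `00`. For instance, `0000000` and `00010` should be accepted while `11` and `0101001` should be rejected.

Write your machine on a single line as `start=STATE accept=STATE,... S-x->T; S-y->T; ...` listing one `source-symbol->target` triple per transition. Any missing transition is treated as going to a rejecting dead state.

Handle the two conditions separately and then intersect. One (7 states) tracks the input length, saturating at 6; the other (4 states) tracks whether the input so far still matches the prefix `00`. Each combined state is a pair, one component from each; accept when both components accept. Minimizing collapses redundant product states.
7 states suffice.
        0   1  
>  s0   s1  s2 
   s1   s3  s2 
   s2   s2  s2 
   s3   s4  s4 
   s4   s5  s5 
   s5   s6  s6 
 * s6   s6  s6 
(> = start, * = accepting)

start=s0; accept=s6; s0-0->s1; s0-1->s2; s1-0->s3; s1-1->s2; s2-0->s2; s2-1->s2; s3-0->s4; s3-1->s4; s4-0->s5; s4-1->s5; s5-0->s6; s5-1->s6; s6-0->s6; s6-1->s6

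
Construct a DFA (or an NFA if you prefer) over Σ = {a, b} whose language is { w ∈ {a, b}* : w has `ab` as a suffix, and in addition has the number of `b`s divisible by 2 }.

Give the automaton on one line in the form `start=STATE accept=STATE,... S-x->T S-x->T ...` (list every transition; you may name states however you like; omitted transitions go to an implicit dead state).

Handle the two conditions separately and then intersect. One (3 states) tracks how much of the suffix `ab` has currently been matched; the other (2 states) tracks the count of `b`s modulo 2. Each combined state is a pair, one component from each; accept when both components accept. After merging equivalent states the machine shrinks.
4 states suffice.
        a   b  
>  S0   S0  S1 
   S1   S2  S0 
   S2   S2  S3 
 * S3   S0  S1 
(> = start, * = accepting)

start=S0 accept=S3 S0-a->S0 S0-b->S1 S1-a->S2 S1-b->S0 S2-a->S2 S2-b->S3 S3-a->S0 S3-b->S1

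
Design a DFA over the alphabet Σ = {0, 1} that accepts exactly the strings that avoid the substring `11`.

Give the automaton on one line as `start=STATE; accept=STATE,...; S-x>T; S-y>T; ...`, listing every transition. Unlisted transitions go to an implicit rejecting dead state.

Track partial matches of the forbidden pattern `11`. State q2 is a dead state reached once `11` has occurred; every other state accepts. q0 means no part of `11` is currently matched.
A 3-state machine:
        0   1  
>* q0   q0  q1 
 * q1   q0  q2 
   q2   q2  q2 
(> = start, * = accepting)

start=q0; accept=q0,q1; q0-0>q0; q0-1>q1; q1-0>q0; q1-1>q2; q2-0>q2; q2-1>q2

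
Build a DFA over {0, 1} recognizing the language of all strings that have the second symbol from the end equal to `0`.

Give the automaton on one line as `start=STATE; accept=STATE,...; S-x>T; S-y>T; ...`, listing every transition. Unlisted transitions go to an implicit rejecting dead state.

A DFA must remember the last 2 symbols (since which symbol is second-to-last isn't known until the input ends). Use one state per possible window of the last ≤2 symbols; accept from those whose window starts with `0`.
        0   1  
>  S0   S1  S2 
   S1   S3  S4 
   S2   S5  S6 
 * S3   S3  S4 
 * S4   S5  S6 
   S5   S3  S4 
   S6   S5  S6 
(> = start, * = accepting)

start=S0; accept=S3,S4; S0-0>S1; S0-1>S2; S1-0>S3; S1-1>S4; S2-0>S5; S2-1>S6; S3-0>S3; S3-1>S4; S4-0>S5; S4-1>S6; S5-0>S3; S5-1>S4; S6-0>S5; S6-1>S6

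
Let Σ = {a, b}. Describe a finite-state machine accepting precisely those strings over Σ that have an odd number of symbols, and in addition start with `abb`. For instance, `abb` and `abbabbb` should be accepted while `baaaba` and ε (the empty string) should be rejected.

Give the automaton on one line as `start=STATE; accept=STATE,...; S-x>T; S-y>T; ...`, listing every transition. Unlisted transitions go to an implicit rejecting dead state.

start=s0; accept=s4; s0-a>s1; s0-b>s2; s1-a>s2; s1-b>s3; s2-a>s2; s2-b>s2; s3-a>s2; s3-b>s4; s4-a>s5; s4-b>s5; s5-a>s4; s5-b>s4

Build one automaton per condition and run them in lockstep. The first has 2 states tracking the input length modulo 2; the second has 5 states tracking whether the input so far still matches the prefix `abb`. A product state is a pair (one from each), accepting exactly when both do. Equivalent product states are then merged.
        a   b  
>  s0   s1  s2 
   s1   s2  s3 
   s2   s2  s2 
   s3   s2  s4 
 * s4   s5  s5 
   s5   s4  s4 
(> = start, * = accepting)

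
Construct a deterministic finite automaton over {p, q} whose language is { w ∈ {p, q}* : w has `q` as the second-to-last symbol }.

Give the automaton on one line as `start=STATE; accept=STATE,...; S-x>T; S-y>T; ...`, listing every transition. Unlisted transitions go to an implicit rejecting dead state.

Because acceptance depends on a position counted from the end, the machine has to buffer the most recent 2 symbols. Make each state the string of the last up-to-2 symbols read; on input `x` shift the window left and append `x`. Accept when the buffered window has length 2 and begins with `q`.
        p   q  
>  S0   S1  S2 
   S1   S3  S4 
   S2   S5  S6 
   S3   S3  S4 
   S4   S5  S6 
 * S5   S3  S4 
 * S6   S5  S6 
(> = start, * = accepting)

start=S0; accept=S5,S6; S0-p>S1; S0-q>S2; S1-p>S3; S1-q>S4; S2-p>S5; S2-q>S6; S3-p>S3; S3-q>S4; S4-p>S5; S4-q>S6; S5-p>S3; S5-q>S4; S6-p>S5; S6-q>S6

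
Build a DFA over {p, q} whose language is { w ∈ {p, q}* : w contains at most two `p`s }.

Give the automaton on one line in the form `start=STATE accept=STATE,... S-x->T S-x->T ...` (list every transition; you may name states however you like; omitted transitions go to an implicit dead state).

start=s0 accept=s0,s1,s2 s0-p->s1 s0-q->s0 s1-p->s2 s1-q->s1 s2-p->s3 s2-q->s2 s3-p->s3 s3-q->s3

Only the number of `p`s matters, and only up to 3. Make a chain s0 → s1 → s2 → s3 advanced by each `p` (with s3 absorbing); every other symbol self-loops. The accepting set is {s0, s1, s2}.
4 states suffice.
        p   q  
>* s0   s1  s0 
 * s1   s2  s1 
 * s2   s3  s2 
   s3   s3  s3 
(> = start, * = accepting)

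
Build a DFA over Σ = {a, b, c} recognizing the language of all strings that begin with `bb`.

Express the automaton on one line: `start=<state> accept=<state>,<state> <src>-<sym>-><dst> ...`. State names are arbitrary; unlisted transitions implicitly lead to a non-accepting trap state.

Check the first 2 symbols one by one: S0 through S1 record how many have matched `bb` so far; any wrong symbol goes to the dead state S3. After all 2 match we enter the accepting sink S2.
4 states suffice.
        a   b   c  
>  S0   S3  S1  S3 
   S1   S3  S2  S3 
 * S2   S2  S2  S2 
   S3   S3  S3  S3 
(> = start, * = accepting)

start=S0 accept=S2 S0-a->S3 S0-b->S1 S0-c->S3 S1-a->S3 S1-b->S2 S1-c->S3 S2-a->S2 S2-b->S2 S2-c->S2 S3-a->S3 S3-b->S3 S3-c->S3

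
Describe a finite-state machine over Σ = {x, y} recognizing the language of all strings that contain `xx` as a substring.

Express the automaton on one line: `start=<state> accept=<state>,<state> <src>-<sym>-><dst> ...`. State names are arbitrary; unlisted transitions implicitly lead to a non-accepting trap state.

Track how much of `xx` has been matched so far: state A is no progress, C is the absorbing accept state reached once `xx` has occurred. Intermediate states record partial matches; on a mismatch, fall back to the longest reusable overlap.
With 3 states:
       x  y 
>  A   B  A 
   B   C  A 
 * C   C  C 
(> = start, * = accepting)

start=A accept=C A-x->B A-y->A B-x->C B-y->A C-x->C C-y->C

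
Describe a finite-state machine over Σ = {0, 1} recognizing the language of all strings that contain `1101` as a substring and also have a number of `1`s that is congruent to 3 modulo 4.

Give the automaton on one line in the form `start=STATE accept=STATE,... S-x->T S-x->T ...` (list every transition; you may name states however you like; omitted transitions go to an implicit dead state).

start=A accept=I A-0->A A-1->B B-0->C B-1->D C-0->C C-1->E D-0->F D-1->G E-0->H E-1->G F-0->H F-1->I G-0->J G-1->K H-0->H H-1->L I-0->I I-1->M J-0->N J-1->M K-0->O K-1->P L-0->N L-1->K M-0->M M-1->Q N-0->N N-1->R O-0->A O-1->Q P-0->S P-1->D Q-0->Q Q-1->T R-0->A R-1->P S-0->C S-1->T T-0->T T-1->I

Handle the two conditions separately and then intersect. The first has 5 states tracking whether and how much of `1101` has been seen; the second has 4 states tracking the count of `1`s modulo 4. A product state is a pair (one from each), accepting exactly when both do.
20 states suffice.
       0  1 
>  A   A  B 
   B   C  D 
   C   C  E 
   D   F  G 
   E   H  G 
   F   H  I 
   G   J  K 
   H   H  L 
 * I   I  M 
   J   N  M 
   K   O  P 
   L   N  K 
   M   M  Q 
   N   N  R 
   O   A  Q 
   P   S  D 
   Q   Q  T 
   R   A  P 
   S   C  T 
   T   T  I 
(> = start, * = accepting)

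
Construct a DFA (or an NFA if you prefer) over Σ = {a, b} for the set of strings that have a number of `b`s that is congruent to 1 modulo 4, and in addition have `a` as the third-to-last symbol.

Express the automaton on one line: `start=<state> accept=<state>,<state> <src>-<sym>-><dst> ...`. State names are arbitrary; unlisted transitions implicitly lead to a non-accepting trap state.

Handle the two conditions separately and then intersect. The first has 4 states tracking the count of `b`s modulo 4; the second has 15 states tracking the last 3 symbols read. A product state is a pair (one from each), accepting exactly when both do. Equivalent product states are then merged.
With 15 states:
          a    b  
>  q0     q1   q2 
   q1     q3   q4 
   q2     q5   q6 
   q3     q3   q7 
   q4     q8   q6 
   q5     q9   q6 
   q6     q6  q10 
 * q7     q8   q6 
 * q8     q9   q6 
   q9    q11   q6 
   q10   q12   q0 
 * q11   q11   q6 
   q12   q12  q13 
   q13    q1  q14 
 * q14    q5   q6 
(> = start, * = accepting)

start=q0 accept=q7,q8,q11,q14 q0-a->q1 q0-b->q2 q1-a->q3 q1-b->q4 q2-a->q5 q2-b->q6 q3-a->q3 q3-b->q7 q4-a->q8 q4-b->q6 q5-a->q9 q5-b->q6 q6-a->q6 q6-b->q10 q7-a->q8 q7-b->q6 q8-a->q9 q8-b->q6 q9-a->q11 q9-b->q6 q10-a->q12 q10-b->q0 q11-a->q11 q11-b->q6 q12-a->q12 q12-b->q13 q13-a->q1 q13-b->q14 q14-a->q5 q14-b->q6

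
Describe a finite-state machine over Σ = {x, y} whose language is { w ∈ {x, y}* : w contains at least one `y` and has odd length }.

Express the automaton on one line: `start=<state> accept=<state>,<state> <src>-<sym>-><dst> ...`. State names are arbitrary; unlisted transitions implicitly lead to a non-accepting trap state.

Run two small machines in parallel and take their product. One (3 states) tracks the count of `y`s, saturating at 2; the other (2 states) tracks the input length modulo 2. Each combined state is a pair, one component from each; accept when both components accept. After merging equivalent states the machine shrinks.
A 4-state machine:
        x   y  
>  q0   q1  q2 
   q1   q0  q3 
 * q2   q3  q3 
   q3   q2  q2 
(> = start, * = accepting)

start=q0 accept=q2 q0-x->q1 q0-y->q2 q1-x->q0 q1-y->q3 q2-x->q3 q2-y->q3 q3-x->q2 q3-y->q2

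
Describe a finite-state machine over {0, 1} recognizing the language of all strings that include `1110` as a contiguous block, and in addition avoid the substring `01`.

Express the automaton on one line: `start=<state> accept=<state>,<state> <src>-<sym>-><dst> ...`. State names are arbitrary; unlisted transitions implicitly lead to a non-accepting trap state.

start=S0 accept=S9 S0-0->S1 S0-1->S2 S1-0->S1 S1-1->S3 S2-0->S1 S2-1->S4 S3-0->S5 S3-1->S6 S4-0->S1 S4-1->S7 S5-0->S5 S5-1->S3 S6-0->S5 S6-1->S8 S7-0->S9 S7-1->S7 S8-0->S10 S8-1->S8 S9-0->S9 S9-1->S10 S10-0->S10 S10-1->S10

Build one automaton per condition and run them in lockstep. The first has 5 states tracking whether and how much of `1110` has been seen; the second has 3 states tracking partial matches of the forbidden pattern `01`. A product state is a pair (one from each), accepting exactly when both do.
With 11 states:
          0    1  
>  S0     S1   S2 
   S1     S1   S3 
   S2     S1   S4 
   S3     S5   S6 
   S4     S1   S7 
   S5     S5   S3 
   S6     S5   S8 
   S7     S9   S7 
   S8    S10   S8 
 * S9     S9  S10 
   S10   S10  S10 
(> = start, * = accepting)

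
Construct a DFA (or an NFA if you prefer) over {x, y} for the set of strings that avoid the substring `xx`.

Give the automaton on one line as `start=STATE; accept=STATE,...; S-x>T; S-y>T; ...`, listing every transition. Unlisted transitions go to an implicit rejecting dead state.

start=q0; accept=q0,q1; q0-x>q1; q0-y>q0; q1-x>q2; q1-y>q0; q2-x>q2; q2-y>q2

This is the complement of 'contains `xx`'. Use the same substring-matching states — q0 through q2 holding how much of `xx` has just been matched — but flip the accepting set: everything except the trap q2 accepts.
A 3-state machine:
        x   y  
>* q0   q1  q0 
 * q1   q2  q0 
   q2   q2  q2 
(> = start, * = accepting)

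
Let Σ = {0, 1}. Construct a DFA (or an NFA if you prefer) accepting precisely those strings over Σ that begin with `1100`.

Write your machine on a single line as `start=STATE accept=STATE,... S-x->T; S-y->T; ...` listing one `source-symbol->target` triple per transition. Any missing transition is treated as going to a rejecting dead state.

start=q0; accept=q4; q0-0->q5; q0-1->q1; q1-0->q5; q1-1->q2; q2-0->q3; q2-1->q5; q3-0->q4; q3-1->q5; q4-0->q4; q4-1->q4; q5-0->q5; q5-1->q5

Check the first 4 symbols one by one: q0 through q3 record how many have matched `1100` so far; any wrong symbol goes to the dead state q5. After all 4 match we enter the accepting sink q4.
        0   1  
>  q0   q5  q1 
   q1   q5  q2 
   q2   q3  q5 
   q3   q4  q5 
 * q4   q4  q4 
   q5   q5  q5 
(> = start, * = accepting)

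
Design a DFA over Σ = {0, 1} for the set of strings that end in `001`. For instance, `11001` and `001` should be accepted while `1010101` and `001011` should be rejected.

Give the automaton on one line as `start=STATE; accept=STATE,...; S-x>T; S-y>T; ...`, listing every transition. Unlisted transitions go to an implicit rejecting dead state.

Let each state record the length of the longest suffix of the input read so far that is also a prefix of `001`. B means the last symbol is `0`; C means the last 2 symbols are `00`; D means the last 3 symbols are `001`. Accept only at D, where the string currently ends in `001`.
       0  1 
>  A   B  A 
   B   C  A 
   C   C  D 
 * D   B  A 
(> = start, * = accepting)

start=A; accept=D; A-0>B; A-1>A; B-0>C; B-1>A; C-0>C; C-1>D; D-0>B; D-1>A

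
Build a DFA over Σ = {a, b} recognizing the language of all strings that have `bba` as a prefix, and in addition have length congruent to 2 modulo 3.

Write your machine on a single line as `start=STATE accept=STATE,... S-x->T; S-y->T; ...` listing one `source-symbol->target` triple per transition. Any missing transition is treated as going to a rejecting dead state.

start=q0; accept=q6; q0-a->q1; q0-b->q2; q1-a->q1; q1-b->q1; q2-a->q1; q2-b->q3; q3-a->q4; q3-b->q1; q4-a->q5; q4-b->q5; q5-a->q6; q5-b->q6; q6-a->q4; q6-b->q4

Build one automaton per condition and run them in lockstep. The first has 5 states tracking whether the input so far still matches the prefix `bba`; the second has 3 states tracking the input length modulo 3. A product state is a pair (one from each), accepting exactly when both do. Minimizing collapses redundant product states.
A 7-state machine:
        a   b  
>  q0   q1  q2 
   q1   q1  q1 
   q2   q1  q3 
   q3   q4  q1 
   q4   q5  q5 
   q5   q6  q6 
 * q6   q4  q4 
(> = start, * = accepting)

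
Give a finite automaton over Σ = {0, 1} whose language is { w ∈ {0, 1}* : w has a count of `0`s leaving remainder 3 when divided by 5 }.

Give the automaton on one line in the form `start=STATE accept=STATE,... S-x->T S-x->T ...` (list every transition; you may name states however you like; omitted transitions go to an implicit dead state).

The only thing that matters is how many `0`s have appeared, reduced mod 5. Use one state per residue: q0 for 0, …, q4 for 4. Reading `0` moves to the next residue; anything else stays put. q3 is accepting.
5 states suffice.
        0   1  
>  q0   q1  q0 
   q1   q2  q1 
   q2   q3  q2 
 * q3   q4  q3 
   q4   q0  q4 
(> = start, * = accepting)

start=q0 accept=q3 q0-0->q1 q0-1->q0 q1-0->q2 q1-1->q1 q2-0->q3 q2-1->q2 q3-0->q4 q3-1->q3 q4-0->q0 q4-1->q4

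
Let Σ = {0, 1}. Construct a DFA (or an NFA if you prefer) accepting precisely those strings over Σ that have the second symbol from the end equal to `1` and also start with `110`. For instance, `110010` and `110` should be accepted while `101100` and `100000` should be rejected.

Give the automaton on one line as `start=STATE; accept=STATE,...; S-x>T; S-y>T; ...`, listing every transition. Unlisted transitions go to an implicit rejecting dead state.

Build one automaton per condition and run them in lockstep. One (7 states) tracks the last 2 symbols read; the other (5 states) tracks whether the input so far still matches the prefix `110`. Each combined state is a pair, one component from each; accept when both components accept. Equivalent product states are then merged.
8 states suffice.
       0  1 
>  A   B  C 
   B   B  B 
   C   B  D 
   D   E  B 
 * E   F  G 
   F   F  G 
   G   E  H 
 * H   E  H 
(> = start, * = accepting)

start=A; accept=E,H; A-0>B; A-1>C; B-0>B; B-1>B; C-0>B; C-1>D; D-0>E; D-1>B; E-0>F; E-1>G; F-0>F; F-1>G; G-0>E; G-1>H; H-0>E; H-1>H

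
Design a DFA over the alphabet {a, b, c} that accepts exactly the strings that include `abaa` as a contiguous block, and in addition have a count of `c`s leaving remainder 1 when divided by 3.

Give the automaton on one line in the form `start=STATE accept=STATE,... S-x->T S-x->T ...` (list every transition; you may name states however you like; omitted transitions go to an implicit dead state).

Build one automaton per condition and run them in lockstep. One (5 states) tracks whether and how much of `abaa` has been seen; the other (3 states) tracks the count of `c`s modulo 3. Each combined state is a pair, one component from each; accept when both components accept.
          a    b    c  
>  q0     q1   q0   q2 
   q1     q1   q3   q2 
   q2     q4   q2   q5 
   q3     q6   q0   q2 
   q4     q4   q7   q5 
   q5     q8   q5   q0 
   q6     q9   q3   q2 
   q7    q10   q2   q5 
   q8     q8  q11   q0 
   q9     q9   q9  q12 
   q10   q12   q7   q5 
   q11   q13   q5   q0 
 * q12   q12  q12  q14 
   q13   q14  q11   q0 
   q14   q14  q14   q9 
(> = start, * = accepting)

start=q0 accept=q12 q0-a->q1 q0-b->q0 q0-c->q2 q1-a->q1 q1-b->q3 q1-c->q2 q2-a->q4 q2-b->q2 q2-c->q5 q3-a->q6 q3-b->q0 q3-c->q2 q4-a->q4 q4-b->q7 q4-c->q5 q5-a->q8 q5-b->q5 q5-c->q0 q6-a->q9 q6-b->q3 q6-c->q2 q7-a->q10 q7-b->q2 q7-c->q5 q8-a->q8 q8-b->q11 q8-c->q0 q9-a->q9 q9-b->q9 q9-c->q12 q10-a->q12 q10-b->q7 q10-c->q5 q11-a->q13 q11-b->q5 q11-c->q0 q12-a->q12 q12-b->q12 q12-c->q14 q13-a->q14 q13-b->q11 q13-c->q0 q14-a->q14 q14-b->q14 q14-c->q9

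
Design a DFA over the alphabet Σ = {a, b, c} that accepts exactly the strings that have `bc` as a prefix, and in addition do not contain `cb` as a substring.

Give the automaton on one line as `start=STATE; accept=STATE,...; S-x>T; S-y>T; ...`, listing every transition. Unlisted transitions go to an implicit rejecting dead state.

start=s0; accept=s4,s6; s0-a>s1; s0-b>s2; s0-c>s3; s1-a>s1; s1-b>s1; s1-c>s3; s2-a>s1; s2-b>s1; s2-c>s4; s3-a>s1; s3-b>s5; s3-c>s3; s4-a>s6; s4-b>s7; s4-c>s4; s5-a>s5; s5-b>s5; s5-c>s5; s6-a>s6; s6-b>s6; s6-c>s4; s7-a>s7; s7-b>s7; s7-c>s7

Build one automaton per condition and run them in lockstep. The first has 4 states tracking whether the input so far still matches the prefix `bc`; the second has 3 states tracking partial matches of the forbidden pattern `cb`. A product state is a pair (one from each), accepting exactly when both do.
8 states suffice.
        a   b   c  
>  s0   s1  s2  s3 
   s1   s1  s1  s3 
   s2   s1  s1  s4 
   s3   s1  s5  s3 
 * s4   s6  s7  s4 
   s5   s5  s5  s5 
 * s6   s6  s6  s4 
   s7   s7  s7  s7 
(> = start, * = accepting)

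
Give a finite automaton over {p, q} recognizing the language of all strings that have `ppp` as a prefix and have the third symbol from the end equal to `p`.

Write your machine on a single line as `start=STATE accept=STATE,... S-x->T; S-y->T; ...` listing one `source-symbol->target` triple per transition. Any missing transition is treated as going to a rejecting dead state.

start=A; accept=H,P,R,S; A-p->B; A-q->C; B-p->D; B-q->E; C-p->F; C-q->G; D-p->H; D-q->I; E-p->J; E-q->K; F-p->L; F-q->M; G-p->N; G-q->O; H-p->H; H-q->P; I-p->J; I-q->K; J-p->L; J-q->M; K-p->N; K-q->O; L-p->Q; L-q->I; M-p->J; M-q->K; N-p->L; N-q->M; O-p->N; O-q->O; P-p->R; P-q->S; Q-p->Q; Q-q->I; R-p->T; R-q->U; S-p->V; S-q->W; T-p->H; T-q->P; U-p->R; U-q->S; V-p->T; V-q->U; W-p->V; W-q->W

Run two small machines in parallel and take their product. The first has 5 states tracking whether the input so far still matches the prefix `ppp`; the second has 15 states tracking the last 3 symbols read. A product state is a pair (one from each), accepting exactly when both do.
A 23-state machine:
       p  q 
>  A   B  C 
   B   D  E 
   C   F  G 
   D   H  I 
   E   J  K 
   F   L  M 
   G   N  O 
 * H   H  P 
   I   J  K 
   J   L  M 
   K   N  O 
   L   Q  I 
   M   J  K 
   N   L  M 
   O   N  O 
 * P   R  S 
   Q   Q  I 
 * R   T  U 
 * S   V  W 
   T   H  P 
   U   R  S 
   V   T  U 
   W   V  W 
(> = start, * = accepting)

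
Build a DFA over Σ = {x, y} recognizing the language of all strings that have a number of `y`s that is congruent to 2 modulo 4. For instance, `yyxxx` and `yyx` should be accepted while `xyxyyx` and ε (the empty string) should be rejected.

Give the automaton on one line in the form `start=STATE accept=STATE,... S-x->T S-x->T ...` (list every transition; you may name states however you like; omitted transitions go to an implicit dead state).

Keep the running count of `y`s modulo 4: each `y` advances along the cycle q0 → q1 → q2 → q3 → q0 while other symbols loop. Accept at q2.
4 states suffice.
        x   y  
>  q0   q0  q1 
   q1   q1  q2 
 * q2   q2  q3 
   q3   q3  q0 
(> = start, * = accepting)

start=q0 accept=q2 q0-x->q0 q0-y->q1 q1-x->q1 q1-y->q2 q2-x->q2 q2-y->q3 q3-x->q3 q3-y->q0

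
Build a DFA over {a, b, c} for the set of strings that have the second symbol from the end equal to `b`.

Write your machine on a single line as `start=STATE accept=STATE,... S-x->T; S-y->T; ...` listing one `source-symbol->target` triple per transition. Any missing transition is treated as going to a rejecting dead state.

Because acceptance depends on a position counted from the end, the machine has to buffer the most recent 2 symbols. Make each state the string of the last up-to-2 symbols read; on input `x` shift the window left and append `x`. Accept when the buffered window has length 2 and begins with `b`.
With 13 states:
          a    b    c  
>  q0     q1   q2   q3 
   q1     q4   q5   q6 
   q2     q7   q8   q9 
   q3    q10  q11  q12 
   q4     q4   q5   q6 
   q5     q7   q8   q9 
   q6    q10  q11  q12 
 * q7     q4   q5   q6 
 * q8     q7   q8   q9 
 * q9    q10  q11  q12 
   q10    q4   q5   q6 
   q11    q7   q8   q9 
   q12   q10  q11  q12 
(> = start, * = accepting)

start=q0; accept=q7,q8,q9; q0-a->q1; q0-b->q2; q0-c->q3; q1-a->q4; q1-b->q5; q1-c->q6; q2-a->q7; q2-b->q8; q2-c->q9; q3-a->q10; q3-b->q11; q3-c->q12; q4-a->q4; q4-b->q5; q4-c->q6; q5-a->q7; q5-b->q8; q5-c->q9; q6-a->q10; q6-b->q11; q6-c->q12; q7-a->q4; q7-b->q5; q7-c->q6; q8-a->q7; q8-b->q8; q8-c->q9; q9-a->q10; q9-b->q11; q9-c->q12; q10-a->q4; q10-b->q5; q10-c->q6; q11-a->q7; q11-b->q8; q11-c->q9; q12-a->q10; q12-b->q11; q12-c->q12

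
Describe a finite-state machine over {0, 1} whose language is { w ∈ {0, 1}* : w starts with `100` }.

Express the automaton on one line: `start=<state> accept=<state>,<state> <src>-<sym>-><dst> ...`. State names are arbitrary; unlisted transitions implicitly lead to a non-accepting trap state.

Walk along `100` while the input agrees: from s0 take `1` to s1, and so on. Any deviation drops to the rejecting sink s4. Once s3 is reached the prefix is confirmed and every continuation is accepted.
5 states suffice.
        0   1  
>  s0   s4  s1 
   s1   s2  s4 
   s2   s3  s4 
 * s3   s3  s3 
   s4   s4  s4 
(> = start, * = accepting)

start=s0 accept=s3 s0-0->s4 s0-1->s1 s1-0->s2 s1-1->s4 s2-0->s3 s2-1->s4 s3-0->s3 s3-1->s3 s4-0->s4 s4-1->s4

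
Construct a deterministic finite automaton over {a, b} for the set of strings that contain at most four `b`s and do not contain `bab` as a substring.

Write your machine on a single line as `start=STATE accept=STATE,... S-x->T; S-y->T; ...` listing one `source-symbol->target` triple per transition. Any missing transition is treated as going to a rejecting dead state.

Run two small machines in parallel and take their product. One (6 states) tracks the count of `b`s, saturating at 5; the other (4 states) tracks partial matches of the forbidden pattern `bab`. Each combined state is a pair, one component from each; accept when both components accept. Minimizing collapses redundant product states.
With 12 states:
          a    b  
>* S0     S0   S1 
 * S1     S2   S3 
 * S2     S4   S5 
 * S3     S6   S7 
 * S4     S4   S3 
   S5     S5   S5 
 * S6     S8   S5 
 * S7     S9  S10 
 * S8     S8   S7 
 * S9    S11   S5 
 * S10   S10   S5 
 * S11   S11  S10 
(> = start, * = accepting)

start=S0; accept=S0,S1,S2,S3,S4,S6,S7,S8,S9,S10,S11; S0-a->S0; S0-b->S1; S1-a->S2; S1-b->S3; S2-a->S4; S2-b->S5; S3-a->S6; S3-b->S7; S4-a->S4; S4-b->S3; S5-a->S5; S5-b->S5; S6-a->S8; S6-b->S5; S7-a->S9; S7-b->S10; S8-a->S8; S8-b->S7; S9-a->S11; S9-b->S5; S10-a->S10; S10-b->S5; S11-a->S11; S11-b->S10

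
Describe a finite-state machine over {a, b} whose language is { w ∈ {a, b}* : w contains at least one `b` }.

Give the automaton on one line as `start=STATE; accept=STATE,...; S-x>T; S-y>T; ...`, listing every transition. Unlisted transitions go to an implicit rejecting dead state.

start=q0; accept=q1,q2; q0-a>q0; q0-b>q1; q1-a>q1; q1-b>q2; q2-a>q2; q2-b>q2

Only the number of `b`s matters, and only up to 2. Make a chain q0 → q1 → q2 advanced by each `b` (with q2 absorbing); every other symbol self-loops. The accepting set is {q1, q2}.
With 3 states:
        a   b  
>  q0   q0  q1 
 * q1   q1  q2 
 * q2   q2  q2 
(> = start, * = accepting)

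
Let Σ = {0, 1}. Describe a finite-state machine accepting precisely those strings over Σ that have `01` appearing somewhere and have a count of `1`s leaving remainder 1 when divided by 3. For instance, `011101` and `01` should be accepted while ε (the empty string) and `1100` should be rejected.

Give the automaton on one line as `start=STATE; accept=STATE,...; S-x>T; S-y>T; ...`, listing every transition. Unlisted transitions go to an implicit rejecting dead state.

Run two small machines in parallel and take their product. The first has 3 states tracking whether and how much of `01` has been seen; the second has 3 states tracking the count of `1`s modulo 3. A product state is a pair (one from each), accepting exactly when both do. Minimizing collapses redundant product states.
        0   1  
>  q0   q1  q2 
   q1   q1  q3 
   q2   q4  q5 
 * q3   q3  q6 
   q4   q4  q6 
   q5   q6  q0 
   q6   q6  q1 
(> = start, * = accepting)

start=q0; accept=q3; q0-0>q1; q0-1>q2; q1-0>q1; q1-1>q3; q2-0>q4; q2-1>q5; q3-0>q3; q3-1>q6; q4-0>q4; q4-1>q6; q5-0>q6; q5-1>q0; q6-0>q6; q6-1>q1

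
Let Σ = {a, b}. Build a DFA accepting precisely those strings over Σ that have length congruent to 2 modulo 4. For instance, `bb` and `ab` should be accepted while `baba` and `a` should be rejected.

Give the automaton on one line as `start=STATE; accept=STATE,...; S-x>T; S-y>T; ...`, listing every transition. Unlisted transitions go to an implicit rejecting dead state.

start=q0; accept=q2; q0-a>q1; q0-b>q1; q1-a>q2; q1-b>q2; q2-a>q3; q2-b>q3; q3-a>q0; q3-b>q0

Count input length modulo 4: every symbol advances one step around the cycle q0 → q1 → q2 → q3 → q0. Accept at q2.
A 4-state machine:
        a   b  
>  q0   q1  q1 
   q1   q2  q2 
 * q2   q3  q3 
   q3   q0  q0 
(> = start, * = accepting)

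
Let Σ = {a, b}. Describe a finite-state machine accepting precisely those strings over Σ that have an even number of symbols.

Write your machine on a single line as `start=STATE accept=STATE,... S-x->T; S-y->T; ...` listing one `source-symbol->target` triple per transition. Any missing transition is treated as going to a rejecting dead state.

Only the length mod 2 matters, so use a 2-cycle: from any state, every input symbol moves to the next state, wrapping S1 back to S0. Mark S0 accepting.
With 2 states:
        a   b  
>* S0   S1  S1 
   S1   S0  S0 
(> = start, * = accepting)

start=S0; accept=S0; S0-a->S1; S0-b->S1; S1-a->S0; S1-b->S0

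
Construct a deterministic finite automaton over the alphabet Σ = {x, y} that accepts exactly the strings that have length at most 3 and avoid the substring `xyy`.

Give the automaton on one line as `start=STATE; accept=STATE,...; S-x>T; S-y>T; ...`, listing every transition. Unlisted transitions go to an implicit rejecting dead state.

Build one automaton per condition and run them in lockstep. The first has 5 states tracking the input length, saturating at 4; the second has 4 states tracking partial matches of the forbidden pattern `xyy`. A product state is a pair (one from each), accepting exactly when both do. After merging equivalent states the machine shrinks.
With 7 states:
        x   y  
>* q0   q1  q2 
 * q1   q3  q4 
 * q2   q3  q3 
 * q3   q5  q5 
 * q4   q5  q6 
 * q5   q6  q6 
   q6   q6  q6 
(> = start, * = accepting)

start=q0; accept=q0,q1,q2,q3,q4,q5; q0-x>q1; q0-y>q2; q1-x>q3; q1-y>q4; q2-x>q3; q2-y>q3; q3-x>q5; q3-y>q5; q4-x>q5; q4-y>q6; q5-x>q6; q5-y>q6; q6-x>q6; q6-y>q6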